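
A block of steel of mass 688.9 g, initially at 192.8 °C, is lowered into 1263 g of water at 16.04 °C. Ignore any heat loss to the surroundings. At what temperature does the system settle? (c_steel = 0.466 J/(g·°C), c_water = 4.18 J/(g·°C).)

With ΣQ=0 the equilibrium temperature is the m·c-weighted mean:
T_f = (321.03·192.8 + 5279.3·16.04) / (321.03 + 5279.3)
    = 146575 / 5600.4 ≈ 26.17 °C

T_f ≈ 26.2 °C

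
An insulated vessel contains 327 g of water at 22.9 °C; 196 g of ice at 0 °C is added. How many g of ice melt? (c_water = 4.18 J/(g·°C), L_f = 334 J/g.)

Water can give up m c ΔT = 327·4.18·22.9 = 31301 J before reaching 0 °C.
To melt every bit of ice: 196·334 = 65464 J.
Since 31301 < 65464 J, not all the ice melts; equilibrium is at 0 °C.
Mass melted = 31301/334 ≈ 93.72 g.

m_melted ≈ 93.7 g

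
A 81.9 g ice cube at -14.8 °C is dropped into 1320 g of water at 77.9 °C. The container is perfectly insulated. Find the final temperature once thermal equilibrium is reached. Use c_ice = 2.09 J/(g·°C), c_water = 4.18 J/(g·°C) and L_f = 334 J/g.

T_f ≈ 68.2 °C

Energy balance with sensible and latent terms:
ice -14.8→0 °C: 81.9×2.09×14.8 = 2533.3; melt ice: 81.9×334 = 27355; warm the meltwater: 342.34 T; water cools: 1320×4.18×(T − 77.9) = 5517.6(T − 77.9)
5859.9 T = 429821 − 29888 = 399933
T ≈ 68.25 °C (positive, so assuming full melt was valid).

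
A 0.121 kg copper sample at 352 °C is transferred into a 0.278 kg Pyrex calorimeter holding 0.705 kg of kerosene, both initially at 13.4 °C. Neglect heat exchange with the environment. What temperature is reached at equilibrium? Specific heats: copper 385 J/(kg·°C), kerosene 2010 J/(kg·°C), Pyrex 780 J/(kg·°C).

Net heat exchanged in the isolated system is zero:
0.121×385×(T − 352) + 0.705×2010×(T − 13.4) + 0.278×780×(T − 13.4) = 0
1680.5 T = 38292
T ≈ 22.79 °C

T_f ≈ 22.8 °C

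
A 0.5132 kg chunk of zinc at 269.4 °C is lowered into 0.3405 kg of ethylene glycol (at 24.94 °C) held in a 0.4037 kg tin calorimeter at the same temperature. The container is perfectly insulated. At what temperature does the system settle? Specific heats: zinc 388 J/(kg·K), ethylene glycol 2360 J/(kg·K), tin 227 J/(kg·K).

T_f ≈ 69.4 °C

Taking heat into each body as positive, Σ m c ΔT = 0:
0.5132*388*(T − 269.4) + 0.3405*2360*(T − 24.94) + 0.4037*227*(T − 24.94) = 0
1094.3 T = 75970
T ≈ 69.42 °C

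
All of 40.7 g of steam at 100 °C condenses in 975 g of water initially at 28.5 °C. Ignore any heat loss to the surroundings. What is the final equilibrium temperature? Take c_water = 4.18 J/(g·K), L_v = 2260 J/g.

T_f ≈ 53.0 °C

Energy conservation, ΣQ = 0:
condense steam: −40.7×2260 = −91982; condensed water 100 °C→T: 170.13(T − 100); water warms: 975×4.18×(T − 28.5) = 4075.5(T − 28.5)
4245.6 T = 91982 + 17013 + 116152 = 225146
T ≈ 53.03 °C, under the boiling point, so the assumption holds.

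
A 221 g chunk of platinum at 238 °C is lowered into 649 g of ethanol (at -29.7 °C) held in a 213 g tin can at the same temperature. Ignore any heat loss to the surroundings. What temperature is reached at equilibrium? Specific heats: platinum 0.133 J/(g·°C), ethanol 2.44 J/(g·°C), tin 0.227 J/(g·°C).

Setting the total heat transfer to zero:
221·0.133·(T − 238) + 649·2.44·(T − (-29.7)) + 213·0.227·(T − (-29.7)) = 0
29.39(T − 238) + 1583.6(T − (-29.7)) + 48.35(T − (-29.7)) = 0
(29.39 + 1583.6 + 48.35) T = 29.39·238 + 1583.6·(-29.7) + 48.35·(-29.7)
T = -41472/1661.3 ≈ -24.96 °C

T_f ≈ -25.0 °C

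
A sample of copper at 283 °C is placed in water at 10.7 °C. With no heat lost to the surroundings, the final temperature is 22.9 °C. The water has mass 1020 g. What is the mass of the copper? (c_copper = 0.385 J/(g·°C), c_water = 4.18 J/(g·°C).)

m ≈ 519 g

Let T be the final temperature. ΣQ_i = 0:
m·0.385·(22.9 − 283) + 1020·4.18·(22.9 − 10.7) = 0
-100.14 m = -52016
m = -52016/-100.14 ≈ 519.4 g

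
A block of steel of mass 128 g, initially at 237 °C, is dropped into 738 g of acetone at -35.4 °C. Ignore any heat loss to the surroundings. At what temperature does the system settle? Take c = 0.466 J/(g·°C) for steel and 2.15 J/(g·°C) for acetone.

T_f ≈ -25.5 °C

Energy conservation, ΣQ = 0:
128×0.466×(T − 237) + 738×2.15×(T − (-35.4)) = 0
59.65(T − 237) + 1586.7(T − (-35.4)) = 0
(59.65 + 1586.7) T = 59.65×237 + 1586.7×(-35.4)
T = -42033 / 1646.3 = -25.5 °C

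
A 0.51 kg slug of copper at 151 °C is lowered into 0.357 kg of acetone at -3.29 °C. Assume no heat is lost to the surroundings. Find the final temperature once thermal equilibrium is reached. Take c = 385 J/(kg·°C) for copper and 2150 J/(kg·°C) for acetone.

Heat gained plus heat lost sum to zero:
0.51·385·(T − 151) + 0.357·2150·(T − (-3.29)) = 0
196.35(T − 151) + 767.55(T − (-3.29)) = 0
963.9 T = 27124
T = 27124 / 963.9 = 28.1 °C

T_f ≈ 28.1 °C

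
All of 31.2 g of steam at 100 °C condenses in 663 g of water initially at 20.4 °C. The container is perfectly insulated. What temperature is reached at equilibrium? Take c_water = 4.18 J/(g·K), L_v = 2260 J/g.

Energy balance with sensible and latent terms:
condense steam: −31.2×2260 = −70512; condensate cools 100→T: 31.2×4.18×(T − 100) = 130.42(T − 100); original water: 2771.3(T − 20.4)
2901.8 T = 70512 + 13042 + 56535 = 140089
T ≈ 48.28 °C (< 100 °C, so full condensation is consistent).

T_f ≈ 48.3 °C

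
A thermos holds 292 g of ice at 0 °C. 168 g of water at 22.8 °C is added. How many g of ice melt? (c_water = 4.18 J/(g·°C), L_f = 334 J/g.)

Cooling the water to 0 °C releases 168·4.18·22.8 = 16011 J.
To melt every bit of ice: 292·334 = 97528 J.
That's not enough to melt it all — equilibrium is at 0 °C with ice remaining.
m_melt = 16011 / L_f = 47.94 g.

m_melted ≈ 47.9 g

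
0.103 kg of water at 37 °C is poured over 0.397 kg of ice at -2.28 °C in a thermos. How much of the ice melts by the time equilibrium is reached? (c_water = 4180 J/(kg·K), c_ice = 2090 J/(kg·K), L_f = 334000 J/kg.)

m_melted ≈ 0.042 kg

Cooling the water to 0 °C releases 0.103·4180·37 = 15930 J.
Of that, 0.397·2090·2.28 = 1891.8 J goes to bring the ice to 0 °C, leaving 14038 J.
To melt every bit of ice: 0.397·334000 = 132598 J.
14038 J < 132598 J, so only part of the ice melts and the system sits at 0 °C.
Mass melted = 14038/334000 ≈ 0.04203 kg.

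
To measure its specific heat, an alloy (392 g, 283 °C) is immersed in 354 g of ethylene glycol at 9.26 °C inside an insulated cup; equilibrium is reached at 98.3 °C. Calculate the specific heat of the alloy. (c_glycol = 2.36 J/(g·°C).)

c ≈ 1.03 J/(g·°C)

m_s c (T_s − T_f) = m_glycol c_glycol (T_f − T_0):
392×c×(283 − 98.3) = 354×2.36×(98.3 − 9.26)
72402 c = 74388  ⇒  c ≈ 1.027 J/(g·°C)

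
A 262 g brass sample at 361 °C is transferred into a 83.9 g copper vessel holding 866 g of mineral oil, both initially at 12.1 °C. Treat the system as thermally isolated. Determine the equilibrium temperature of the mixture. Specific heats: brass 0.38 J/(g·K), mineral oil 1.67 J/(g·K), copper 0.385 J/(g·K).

Heat gained plus heat lost sum to zero:
262×0.38×(T − 361) + 866×1.67×(T − 12.1) + 83.9×0.385×(T − 12.1) = 0
1578.1 T = 53831
T ≈ 34.11 °C

T_f ≈ 34.1 °C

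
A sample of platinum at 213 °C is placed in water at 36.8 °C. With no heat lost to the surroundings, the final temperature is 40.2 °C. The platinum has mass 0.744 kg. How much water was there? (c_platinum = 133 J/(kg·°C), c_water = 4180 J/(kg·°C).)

m ≈ 1.2 kg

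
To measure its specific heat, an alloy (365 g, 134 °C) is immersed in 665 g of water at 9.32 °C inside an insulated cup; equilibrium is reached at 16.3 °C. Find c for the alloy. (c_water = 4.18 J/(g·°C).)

Heat lost by the alloy = heat gained by the water:
365×c×(134 − 16.3) = 665×4.18×(16.3 − 9.32)
42960 c = 19402  ⇒  c ≈ 0.4516 J/(g·°C)

c ≈ 0.452 J/(g·°C)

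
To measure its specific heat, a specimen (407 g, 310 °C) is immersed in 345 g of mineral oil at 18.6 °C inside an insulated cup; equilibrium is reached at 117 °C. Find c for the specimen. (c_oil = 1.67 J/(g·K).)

c ≈ 0.722 J/(g·K)

m_s c (T_s − T_f) = m_oil c_oil (T_f − T_0):
407·c·(310 − 117) = 345·1.67·(117 − 18.6)
78551 c = 56693  ⇒  c ≈ 0.7217 J/(g·K)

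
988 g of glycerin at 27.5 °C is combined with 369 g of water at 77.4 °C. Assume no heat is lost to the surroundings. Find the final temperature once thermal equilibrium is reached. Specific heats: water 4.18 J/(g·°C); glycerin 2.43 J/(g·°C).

Energy conservation, ΣQ = 0:
369·4.18·(T − 77.4) + 988·2.43·(T − 27.5) = 0
3943.3 T = 185406
T ≈ 47.02 °C

T_f ≈ 47.0 °C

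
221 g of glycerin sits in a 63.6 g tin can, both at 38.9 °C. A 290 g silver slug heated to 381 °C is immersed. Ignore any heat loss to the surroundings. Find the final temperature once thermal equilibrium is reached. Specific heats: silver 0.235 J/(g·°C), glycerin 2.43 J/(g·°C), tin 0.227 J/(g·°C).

T_f ≈ 76.5 °C

T_f = Σ m_i c_i T_i / Σ m_i c_i:
T_f = (68.15*381 + 537.03*38.9 + 14.44*38.9) / (68.15 + 537.03 + 14.44)
    = 47417 / 619.62 ≈ 76.53 °C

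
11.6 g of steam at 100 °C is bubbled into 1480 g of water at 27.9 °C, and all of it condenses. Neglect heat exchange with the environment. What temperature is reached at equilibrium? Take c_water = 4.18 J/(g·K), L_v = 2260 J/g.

Energy conservation, ΣQ = 0:
condense steam: −11.6×2260 = −26216; condensate cools 100→T: 11.6×4.18×(T − 100) = 48.49(T − 100); original water: 6186.4(T − 27.9)
6234.9 T = 26216 + 4848.8 + 172601 = 203665
T ≈ 32.67 °C, under the boiling point, so the assumption holds.

T_f ≈ 32.7 °C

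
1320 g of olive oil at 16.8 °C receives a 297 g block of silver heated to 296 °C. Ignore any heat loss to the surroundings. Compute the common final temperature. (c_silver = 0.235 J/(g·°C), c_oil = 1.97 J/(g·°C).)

T_f ≈ 24.1 °C

Set heat shed by the hot body equal to heat absorbed by the cold body:
297·0.235·(296 − T) = 1320·1.97·(T − 16.8)
69.8(296 − T) = 2600.4(T − 16.8)
2670.2 T = 64346  ⇒  T ≈ 24.10 °C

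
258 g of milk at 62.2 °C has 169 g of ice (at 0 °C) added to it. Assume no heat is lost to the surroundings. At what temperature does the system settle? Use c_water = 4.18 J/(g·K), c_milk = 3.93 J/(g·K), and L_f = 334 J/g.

T_f ≈ 3.8 °C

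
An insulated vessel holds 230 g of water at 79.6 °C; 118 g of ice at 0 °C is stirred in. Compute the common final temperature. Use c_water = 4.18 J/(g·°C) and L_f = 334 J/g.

T_f ≈ 25.5 °C

Taking heat into each body as positive, Σ m c ΔT = 0:
latent heat to melt: 118·334 = 39412
  warm the meltwater: 493.24 T
  water cools: 230·4.18·(T − 79.6) = 961.4(T − 79.6)
1454.6 T = 76527 − 39412 = 37115
T ≈ 25.52 °C — above 0 °C, consistent with complete melting.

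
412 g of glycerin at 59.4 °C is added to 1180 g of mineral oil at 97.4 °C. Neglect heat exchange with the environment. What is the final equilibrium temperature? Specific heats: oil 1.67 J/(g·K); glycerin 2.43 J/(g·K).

|Q_oil| = |Q_glycerin|:
1180·1.67·(97.4 − T) = 412·2.43·(T − 59.4)
1970.6(97.4 − T) = 1001.2(T − 59.4)
2971.8 T = 251405  ⇒  T ≈ 84.60 °C

T_f ≈ 84.6 °C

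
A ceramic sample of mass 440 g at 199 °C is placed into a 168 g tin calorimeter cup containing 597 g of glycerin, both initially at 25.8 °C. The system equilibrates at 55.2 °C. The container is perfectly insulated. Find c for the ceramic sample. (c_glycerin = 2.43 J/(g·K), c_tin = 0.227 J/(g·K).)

Energy conservation, ΣQ = 0:
440×c×(55.2 − 199) + 597×2.43×(55.2 − 25.8) + 168×0.227×(55.2 − 25.8) = 0
-63272 c = -43772
c = -43772/-63272 ≈ 0.6918 J/(g·K)

c ≈ 0.692 J/(g·K)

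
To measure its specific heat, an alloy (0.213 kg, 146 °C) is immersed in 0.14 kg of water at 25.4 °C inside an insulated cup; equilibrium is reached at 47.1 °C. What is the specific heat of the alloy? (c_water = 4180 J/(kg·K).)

c ≈ 603 J/(kg·K)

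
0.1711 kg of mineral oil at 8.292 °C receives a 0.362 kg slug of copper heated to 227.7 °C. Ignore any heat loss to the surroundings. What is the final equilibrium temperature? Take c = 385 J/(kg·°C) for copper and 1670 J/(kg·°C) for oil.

T_f ≈ 80.2 °C

With ΣQ=0 the equilibrium temperature is the m·c-weighted mean:
T_f = (139.37·227.7 + 285.74·8.292) / (139.37 + 285.74)
    = 34104 / 425.11 ≈ 80.22 °C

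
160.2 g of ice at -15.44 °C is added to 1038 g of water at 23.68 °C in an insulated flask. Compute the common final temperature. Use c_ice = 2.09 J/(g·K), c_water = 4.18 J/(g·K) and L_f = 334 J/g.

T_f ≈ 8.8 °C

Energy conservation, ΣQ = 0:
warm ice to 0 °C: 160.2·2.09·(0 − (-15.44)) = 5169.6; fusion: m_ice L_f = 160.2·334 = 53507; meltwater 0→T: 160.2·4.18·T = 669.64 T; water: 4338.8(T − 23.68)
5008.5 T = 102744 − 58676 = 44067
T ≈ 8.80 °C — above 0 °C, consistent with complete melting.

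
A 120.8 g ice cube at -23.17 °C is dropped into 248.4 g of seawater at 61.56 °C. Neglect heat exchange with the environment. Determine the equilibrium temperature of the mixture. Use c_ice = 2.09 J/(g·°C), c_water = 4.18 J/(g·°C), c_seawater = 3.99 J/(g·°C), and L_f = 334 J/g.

Sum of m c ΔT and latent-heat terms is zero:
ice -23.17→0 °C: 120.8×2.09×23.17 = 5849.8; latent heat to melt: 120.8×334 = 40347; warm the meltwater: 504.94 T; seawater cools: 248.4×3.99×(T − 61.56) = 991.12(T − 61.56)
1496.1 T = 61013 − 46197 = 14816
T ≈ 9.90 °C. Since T > 0 °C, the all-ice-melts assumption holds.

T_f ≈ 9.9 °C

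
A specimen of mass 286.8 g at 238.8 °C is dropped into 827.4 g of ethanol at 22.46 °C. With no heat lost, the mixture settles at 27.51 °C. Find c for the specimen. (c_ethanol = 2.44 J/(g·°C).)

c ≈ 0.168 J/(g·°C)

Heat lost by the specimen = heat gained by the ethanol:
286.8×c×(238.8 − 27.51) = 827.4×2.44×(27.51 − 22.46)
60598 c = 10195  ⇒  c ≈ 0.1682 J/(g·°C)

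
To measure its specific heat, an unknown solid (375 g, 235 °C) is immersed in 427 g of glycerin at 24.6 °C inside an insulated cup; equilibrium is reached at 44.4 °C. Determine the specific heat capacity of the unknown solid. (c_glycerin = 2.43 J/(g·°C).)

Heat lost by the unknown solid = heat gained by the glycerin:
375×c×(235 − 44.4) = 427×2.43×(44.4 − 24.6)
71475 c = 20545  ⇒  c ≈ 0.2874 J/(g·°C)

c ≈ 0.287 J/(g·°C)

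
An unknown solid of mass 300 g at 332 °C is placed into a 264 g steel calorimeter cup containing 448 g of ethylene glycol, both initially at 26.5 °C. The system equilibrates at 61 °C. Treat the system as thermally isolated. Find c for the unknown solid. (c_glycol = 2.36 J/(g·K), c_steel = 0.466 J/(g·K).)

Setting the total heat transfer to zero:
300·c·(61 − 332) + 448·2.36·(61 − 26.5) + 264·0.466·(61 − 26.5) = 0
-81300 c = -40720
c = -40720/-81300 ≈ 0.5009 J/(g·K)

c ≈ 0.501 J/(g·K)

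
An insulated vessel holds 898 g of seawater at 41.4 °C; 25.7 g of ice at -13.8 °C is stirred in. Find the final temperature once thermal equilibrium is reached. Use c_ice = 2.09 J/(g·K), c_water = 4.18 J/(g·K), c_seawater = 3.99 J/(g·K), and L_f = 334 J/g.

Heat gained plus heat lost sum to zero:
ice -13.8→0 °C: 25.7·2.09·13.8 = 741.24
  melt ice: 25.7·334 = 8583.8
  warm the meltwater: 107.43 T
  seawater cools: 898·3.99·(T − 41.4) = 3583(T − 41.4)
3690.4 T = 148337 − 9325 = 139012
T ≈ 37.67 °C — above 0 °C, consistent with complete melting.

T_f ≈ 37.7 °C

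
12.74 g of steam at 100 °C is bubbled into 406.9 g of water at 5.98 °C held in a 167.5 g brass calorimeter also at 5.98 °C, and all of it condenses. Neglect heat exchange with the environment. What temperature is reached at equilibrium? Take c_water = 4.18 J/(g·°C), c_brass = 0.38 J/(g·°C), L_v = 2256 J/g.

Energy conservation, ΣQ = 0:
condense steam: −12.74·2256 = −28741
  condensed water 100 °C→T: 53.25(T − 100)
  water warms: 406.9·4.18·(T − 5.98) = 1700.8(T − 5.98)
  brass cup: 167.5·0.38·(T − 5.98) = 63.65(T − 5.98)
1817.7 T = 28741 + 5325.3 + 10552 = 44618
T ≈ 24.55 °C (< 100 °C, so full condensation is consistent).

T_f ≈ 24.5 °C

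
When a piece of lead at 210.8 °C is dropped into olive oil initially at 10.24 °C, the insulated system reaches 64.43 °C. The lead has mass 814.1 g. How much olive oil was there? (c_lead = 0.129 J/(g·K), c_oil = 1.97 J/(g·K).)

Setting the total heat transfer to zero:
814.1×0.129×(64.43 − 210.8) + m×1.97×(64.43 − 10.24) = 0
106.75 m = 15372
m = 15372/106.75 ≈ 144 g

m ≈ 144 g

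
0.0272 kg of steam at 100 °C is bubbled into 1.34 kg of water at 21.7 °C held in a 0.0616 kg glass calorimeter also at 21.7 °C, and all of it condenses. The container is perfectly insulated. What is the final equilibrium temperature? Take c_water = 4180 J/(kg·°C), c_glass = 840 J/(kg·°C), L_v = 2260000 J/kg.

T_f ≈ 33.9 °C

Let T be the final temperature. ΣQ_i = 0:
condense steam: −0.0272×2260000 = −61472; condensate cools 100→T: 0.0272×4180×(T − 100) = 113.7(T − 100); water warms: 1.34×4180×(T − 21.7) = 5601.2(T − 21.7); cup: 51.74(T − 21.7)
5766.6 T = 61472 + 11370 + 122669 = 195510
T ≈ 33.90 °C (< 100 °C, so full condensation is consistent).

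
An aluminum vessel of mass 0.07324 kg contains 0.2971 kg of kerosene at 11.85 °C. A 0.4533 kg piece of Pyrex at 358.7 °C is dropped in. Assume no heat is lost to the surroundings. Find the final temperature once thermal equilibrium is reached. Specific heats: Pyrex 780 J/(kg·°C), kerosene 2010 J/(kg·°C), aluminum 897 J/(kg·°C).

Net heat exchanged in the isolated system is zero:
0.4533·780·(T − 358.7) + 0.2971·2010·(T − 11.85) + 0.07324·897·(T − 11.85) = 0
353.57(T − 358.7) + 597.17(T − 11.85) + 65.7(T − 11.85) = 0
1016.4 T = 134682
T = 134682 / 1016.4 = 133 °C

T_f ≈ 132.5 °C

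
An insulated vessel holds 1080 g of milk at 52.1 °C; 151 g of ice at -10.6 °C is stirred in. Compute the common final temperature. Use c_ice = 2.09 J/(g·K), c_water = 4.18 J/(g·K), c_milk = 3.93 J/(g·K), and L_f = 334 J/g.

Conservation of energy gives ΣQ = 0:
warm ice to 0 °C: 151×2.09×(0 − (-10.6)) = 3345.3; latent heat to melt: 151×334 = 50434; meltwater 0→T: 151×4.18×T = 631.18 T; milk cools: 1080×3.93×(T − 52.1) = 4244.4(T − 52.1)
4875.6 T = 221133 − 53779 = 167354
T ≈ 34.32 °C. Since T > 0 °C, the all-ice-melts assumption holds.

T_f ≈ 34.3 °C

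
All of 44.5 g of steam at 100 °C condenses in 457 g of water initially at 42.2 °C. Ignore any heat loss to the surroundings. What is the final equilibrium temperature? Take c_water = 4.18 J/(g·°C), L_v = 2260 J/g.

T_f ≈ 95.3 °C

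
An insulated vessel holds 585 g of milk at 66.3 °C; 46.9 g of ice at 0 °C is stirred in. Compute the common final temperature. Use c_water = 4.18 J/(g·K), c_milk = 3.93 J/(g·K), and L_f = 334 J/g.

T_f ≈ 54.8 °C

Taking heat into each body as positive, Σ m c ΔT = 0:
melt ice: 46.9·334 = 15665; warm the meltwater: 196.04 T; milk cools: 585·3.93·(T − 66.3) = 2299.1(T − 66.3)
2495.1 T = 152427 − 15665 = 136762
T ≈ 54.81 °C (positive, so assuming full melt was valid).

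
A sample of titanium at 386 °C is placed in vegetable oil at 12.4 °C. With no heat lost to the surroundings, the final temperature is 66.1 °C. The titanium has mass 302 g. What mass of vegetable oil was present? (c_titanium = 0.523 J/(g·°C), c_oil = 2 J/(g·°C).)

m ≈ 470 g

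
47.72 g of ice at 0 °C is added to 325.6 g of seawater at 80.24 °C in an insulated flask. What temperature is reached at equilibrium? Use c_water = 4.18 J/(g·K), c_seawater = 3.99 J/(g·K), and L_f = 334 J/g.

Net heat exchanged in the isolated system is zero:
latent heat to melt: 47.72·334 = 15938; meltwater 0→T: 47.72·4.18·T = 199.47 T; seawater: 1299.1(T − 80.24)
1498.6 T = 104243 − 15938 = 88305
T ≈ 58.92 °C. Since T > 0 °C, the all-ice-melts assumption holds.

T_f ≈ 58.9 °C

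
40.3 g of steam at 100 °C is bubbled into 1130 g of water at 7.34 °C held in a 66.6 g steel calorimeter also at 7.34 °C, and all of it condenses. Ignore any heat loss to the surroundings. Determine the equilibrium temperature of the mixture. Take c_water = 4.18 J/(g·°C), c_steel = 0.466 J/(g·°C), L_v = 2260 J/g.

Energy conservation, ΣQ = 0:
condense steam: −40.3×2260 = −91078; condensate cools 100→T: 40.3×4.18×(T − 100) = 168.45(T − 100); water warms: 1130×4.18×(T − 7.34) = 4723.4(T − 7.34); steel cup: 66.6×0.466×(T − 7.34) = 31.04(T − 7.34)
4922.9 T = 91078 + 16845 + 34898 = 142821
T ≈ 29.01 °C — below 100 °C, confirming all the steam condensed.

T_f ≈ 29.0 °C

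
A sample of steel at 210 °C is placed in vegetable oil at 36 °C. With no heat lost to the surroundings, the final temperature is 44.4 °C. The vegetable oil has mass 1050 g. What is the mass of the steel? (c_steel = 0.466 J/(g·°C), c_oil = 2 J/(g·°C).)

Taking heat into each body as positive, Σ m c ΔT = 0:
m·0.466·(44.4 − 210) + 1050·2·(44.4 − 36) = 0
-77.17 m = -17640
m = -17640/-77.17 ≈ 228.6 g

m ≈ 229 g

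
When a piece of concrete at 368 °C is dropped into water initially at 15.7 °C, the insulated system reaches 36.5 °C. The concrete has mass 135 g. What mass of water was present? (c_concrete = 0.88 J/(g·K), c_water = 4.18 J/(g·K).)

m ≈ 453 g

|Q_concrete| = |Q_water|:
135·0.88·(368 − 36.5) = m·4.18·(36.5 − 15.7)
86.94 m = 39382  ⇒  m ≈ 453 g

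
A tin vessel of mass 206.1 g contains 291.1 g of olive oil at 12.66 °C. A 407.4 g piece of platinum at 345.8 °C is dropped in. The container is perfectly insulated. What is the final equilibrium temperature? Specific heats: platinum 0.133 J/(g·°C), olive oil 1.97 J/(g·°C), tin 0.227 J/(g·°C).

Let T be the final temperature. ΣQ_i = 0:
407.4×0.133×(T − 345.8) + 291.1×1.97×(T − 12.66) + 206.1×0.227×(T − 12.66) = 0
674.44 T = 26589
T = 26589/674.44 ≈ 39.42 °C

T_f ≈ 39.4 °C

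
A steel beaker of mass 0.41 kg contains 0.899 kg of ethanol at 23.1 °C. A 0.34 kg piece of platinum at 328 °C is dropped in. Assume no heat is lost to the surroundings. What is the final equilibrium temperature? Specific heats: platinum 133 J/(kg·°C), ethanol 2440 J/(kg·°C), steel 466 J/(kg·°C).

T_f ≈ 28.8 °C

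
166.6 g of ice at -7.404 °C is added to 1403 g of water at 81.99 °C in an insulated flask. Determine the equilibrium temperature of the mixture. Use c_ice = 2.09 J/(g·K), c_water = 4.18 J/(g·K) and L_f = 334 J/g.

Heat gained plus heat lost sum to zero:
warm ice to 0 °C: 166.6×2.09×(0 − (-7.404)) = 2578; melt ice: 166.6×334 = 55644; warm the meltwater: 696.39 T; water cools: 1403×4.18×(T − 81.99) = 5864.5(T − 81.99)
6560.9 T = 480834 − 58222 = 422611
T ≈ 64.41 °C (positive, so assuming full melt was valid).

T_f ≈ 64.4 °C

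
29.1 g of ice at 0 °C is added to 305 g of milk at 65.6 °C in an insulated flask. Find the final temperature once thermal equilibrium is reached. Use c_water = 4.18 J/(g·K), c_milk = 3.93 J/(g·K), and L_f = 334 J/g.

T_f ≈ 52.2 °C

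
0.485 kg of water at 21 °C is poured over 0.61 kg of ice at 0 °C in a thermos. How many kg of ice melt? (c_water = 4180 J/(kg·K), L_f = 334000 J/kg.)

m_melted ≈ 0.127 kg

Cooling the water to 0 °C releases 0.485·4180·21 = 42573 J.
Fully melting the ice requires m_ice L_f = 0.61·334000 = 203740 J.
42573 J < 203740 J, so only part of the ice melts and the system sits at 0 °C.
m_melted·334000 = 42573  ⇒  m_melted ≈ 0.1275 kg.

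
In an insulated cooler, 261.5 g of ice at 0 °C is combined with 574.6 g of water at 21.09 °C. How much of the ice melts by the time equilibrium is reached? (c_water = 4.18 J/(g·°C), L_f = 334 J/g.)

m_melted ≈ 152 g

Water can give up m c ΔT = 574.6·4.18·21.09 = 50655 J before reaching 0 °C.
Melting all 261.5 g of ice would need 261.5·334 = 87341 J.
50655 J < 87341 J, so only part of the ice melts and the system sits at 0 °C.
m_melted·334 = 50655  ⇒  m_melted ≈ 151.7 g.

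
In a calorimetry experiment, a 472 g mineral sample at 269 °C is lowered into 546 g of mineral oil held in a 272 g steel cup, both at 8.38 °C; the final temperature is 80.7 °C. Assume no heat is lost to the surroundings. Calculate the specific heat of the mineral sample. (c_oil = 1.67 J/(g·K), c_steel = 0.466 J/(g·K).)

c ≈ 0.845 J/(g·K)

Let T be the final temperature. ΣQ_i = 0:
472·c·(80.7 − 269) + 546·1.67·(80.7 − 8.38) + 272·0.466·(80.7 − 8.38) = 0
-88878 c = -75110
c = -75110/-88878 ≈ 0.8451 J/(g·K)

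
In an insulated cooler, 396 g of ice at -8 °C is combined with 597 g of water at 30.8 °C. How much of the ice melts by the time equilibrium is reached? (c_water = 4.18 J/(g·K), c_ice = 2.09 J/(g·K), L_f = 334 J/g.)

Heat available from the water dropping to 0 °C: 597·4.18·30.8 = 76860 J.
Of that, 396·2.09·8 = 6621.1 J goes to bring the ice to 0 °C, leaving 70239 J.
To melt every bit of ice: 396·334 = 132264 J.
Since 70239 < 132264 J, not all the ice melts; equilibrium is at 0 °C.
m_melt = 70239 / L_f = 210.3 g.

m_melted ≈ 210 g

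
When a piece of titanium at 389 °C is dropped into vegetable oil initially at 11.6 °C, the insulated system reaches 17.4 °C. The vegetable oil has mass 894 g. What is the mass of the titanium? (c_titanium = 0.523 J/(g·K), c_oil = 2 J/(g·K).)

m ≈ 53.4 g

Heat gained plus heat lost sum to zero:
m×0.523×(17.4 − 389) + 894×2×(17.4 − 11.6) = 0
-194.35 m = -10370
m = -10370/-194.35 ≈ 53.36 g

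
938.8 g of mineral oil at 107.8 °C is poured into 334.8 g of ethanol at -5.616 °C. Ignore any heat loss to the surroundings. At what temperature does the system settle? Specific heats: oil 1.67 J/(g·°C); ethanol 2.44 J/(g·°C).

T_f ≈ 68.9 °C

Taking heat into each body as positive, Σ m c ΔT = 0:
938.8·1.67·(T − 107.8) + 334.8·2.44·(T − (-5.616)) = 0
2384.7 T = 164421
T ≈ 68.95 °C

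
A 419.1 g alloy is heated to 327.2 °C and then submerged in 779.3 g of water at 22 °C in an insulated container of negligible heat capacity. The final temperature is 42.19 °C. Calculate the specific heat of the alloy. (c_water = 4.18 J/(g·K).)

Energy conservation, ΣQ = 0:
419.1·c·(42.19 − 327.2) + 779.3·4.18·(42.19 − 22) = 0
-119448 c = -65768
c = -65768/-119448 ≈ 0.5506 J/(g·K)

c ≈ 0.551 J/(g·K)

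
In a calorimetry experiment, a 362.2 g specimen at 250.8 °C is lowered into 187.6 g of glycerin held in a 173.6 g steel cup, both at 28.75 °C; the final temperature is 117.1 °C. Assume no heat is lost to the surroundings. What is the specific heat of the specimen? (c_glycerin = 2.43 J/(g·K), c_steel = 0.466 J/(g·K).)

c ≈ 0.979 J/(g·K)

Setting the total heat transfer to zero:
362.2·c·(117.1 − 250.8) + 187.6·2.43·(117.1 − 28.75) + 173.6·0.466·(117.1 − 28.75) = 0
-48426 c = -47423
c = -47423/-48426 ≈ 0.9793 J/(g·K)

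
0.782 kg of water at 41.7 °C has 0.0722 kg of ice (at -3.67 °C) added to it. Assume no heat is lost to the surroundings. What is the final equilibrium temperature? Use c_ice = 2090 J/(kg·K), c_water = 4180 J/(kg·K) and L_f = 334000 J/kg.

Setting the total heat transfer to zero:
ice -3.67→0 °C: 0.0722×2090×3.67 = 553.8; fusion: m_ice L_f = 0.0722×334000 = 24115; warm the meltwater: 301.8 T; water cools: 0.782×4180×(T − 41.7) = 3268.8(T − 41.7)
3570.6 T = 136307 − 24669 = 111639
T ≈ 31.27 °C. Since T > 0 °C, the all-ice-melts assumption holds.

T_f ≈ 31.3 °C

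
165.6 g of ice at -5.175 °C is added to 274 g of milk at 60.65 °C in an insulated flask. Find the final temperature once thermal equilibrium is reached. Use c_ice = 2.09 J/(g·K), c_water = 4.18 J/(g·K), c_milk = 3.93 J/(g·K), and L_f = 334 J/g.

T_f ≈ 4.6 °C

Taking heat into each body as positive, Σ m c ΔT = 0:
warm ice to 0 °C: 165.6·2.09·(0 − (-5.175)) = 1791.1; melt ice: 165.6·334 = 55310; warm the meltwater: 692.21 T; milk cools: 274·3.93·(T − 60.65) = 1076.8(T − 60.65)
1769 T = 65309 − 57101 = 8207.6
T ≈ 4.64 °C. Since T > 0 °C, the all-ice-melts assumption holds.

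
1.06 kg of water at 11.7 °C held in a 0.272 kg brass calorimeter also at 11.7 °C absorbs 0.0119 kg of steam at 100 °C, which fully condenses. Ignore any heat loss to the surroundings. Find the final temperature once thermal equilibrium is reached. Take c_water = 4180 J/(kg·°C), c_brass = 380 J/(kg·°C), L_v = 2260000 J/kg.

T_f ≈ 18.5 °C

Net heat exchanged in the isolated system is zero:
latent heat released on condensation: 0.0119·2260000 = 26894; condensed water 100 °C→T: 49.74(T − 100); water warms: 1.06·4180·(T − 11.7) = 4430.8(T − 11.7); cup: 103.36(T − 11.7)
4583.9 T = 26894 + 4974.2 + 53050 = 84918
T ≈ 18.53 °C, under the boiling point, so the assumption holds.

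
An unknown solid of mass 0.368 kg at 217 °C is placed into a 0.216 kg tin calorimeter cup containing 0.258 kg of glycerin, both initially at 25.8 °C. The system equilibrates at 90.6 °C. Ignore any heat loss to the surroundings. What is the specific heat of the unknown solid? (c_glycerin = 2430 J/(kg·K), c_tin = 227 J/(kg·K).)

Energy conservation, ΣQ = 0:
0.368×c×(90.6 − 217) + 0.258×2430×(90.6 − 25.8) + 0.216×227×(90.6 − 25.8) = 0
-46.52 c = -43803
c = -43803/-46.52 ≈ 941.7 J/(kg·K)

c ≈ 942 J/(kg·K)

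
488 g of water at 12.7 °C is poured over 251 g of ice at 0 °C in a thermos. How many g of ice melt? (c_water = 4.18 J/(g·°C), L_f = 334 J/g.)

Water can give up m c ΔT = 488·4.18·12.7 = 25906 J before reaching 0 °C.
To melt every bit of ice: 251·334 = 83834 J.
That's not enough to melt it all — equilibrium is at 0 °C with ice remaining.
Mass melted = 25906/334 ≈ 77.56 g.

m_melted ≈ 77.6 g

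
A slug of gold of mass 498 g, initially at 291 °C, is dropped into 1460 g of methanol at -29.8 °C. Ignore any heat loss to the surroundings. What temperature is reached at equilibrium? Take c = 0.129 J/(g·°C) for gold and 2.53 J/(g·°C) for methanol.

T_f ≈ -24.3 °C

Net heat exchanged in the isolated system is zero:
498·0.129·(T − 291) + 1460·2.53·(T − (-29.8)) = 0
(64.24 + 3693.8) T = 64.24·291 + 3693.8·(-29.8)
T = -91381/3758 ≈ -24.32 °C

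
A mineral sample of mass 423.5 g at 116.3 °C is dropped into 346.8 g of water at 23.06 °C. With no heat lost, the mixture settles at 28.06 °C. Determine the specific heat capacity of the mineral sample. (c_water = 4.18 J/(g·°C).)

c ≈ 0.194 J/(g·°C)

Heat lost by the mineral sample = heat gained by the water:
423.5·c·(116.3 − 28.06) = 346.8·4.18·(28.06 − 23.06)
37370 c = 7248.1  ⇒  c ≈ 0.194 J/(g·°C)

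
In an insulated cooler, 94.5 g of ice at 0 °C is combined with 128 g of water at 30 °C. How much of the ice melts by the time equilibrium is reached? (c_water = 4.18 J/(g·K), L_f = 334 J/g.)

m_melted ≈ 48.1 g

Cooling the water to 0 °C releases 128·4.18·30 = 16051 J.
To melt every bit of ice: 94.5·334 = 31563 J.
Since 16051 < 31563 J, not all the ice melts; equilibrium is at 0 °C.
m_melted·334 = 16051  ⇒  m_melted ≈ 48.06 g.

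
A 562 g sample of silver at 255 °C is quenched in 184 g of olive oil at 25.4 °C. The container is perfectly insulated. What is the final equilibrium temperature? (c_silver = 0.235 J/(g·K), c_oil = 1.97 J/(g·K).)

Conservation of energy gives ΣQ = 0:
562*0.235*(T − 255) + 184*1.97*(T − 25.4) = 0
(132.07 + 362.48) T = 132.07*255 + 362.48*25.4
T = 42885/494.55 ≈ 86.71 °C

T_f ≈ 86.7 °C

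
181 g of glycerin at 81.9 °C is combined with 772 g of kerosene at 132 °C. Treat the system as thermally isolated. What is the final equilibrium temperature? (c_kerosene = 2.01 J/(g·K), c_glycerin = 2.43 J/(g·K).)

Setting the total heat transfer to zero:
772·2.01·(T − 132) + 181·2.43·(T − 81.9) = 0
1551.7(T − 132) + 439.83(T − 81.9) = 0
(1551.7 + 439.83) T = 1551.7·132 + 439.83·81.9
T ≈ 120.94 °C

T_f ≈ 120.9 °C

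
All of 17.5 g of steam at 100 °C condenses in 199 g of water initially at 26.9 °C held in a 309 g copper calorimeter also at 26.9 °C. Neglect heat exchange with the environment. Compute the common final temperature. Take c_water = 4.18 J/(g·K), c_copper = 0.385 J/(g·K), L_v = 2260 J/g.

T_f ≈ 70.7 °C

Energy conservation, ΣQ = 0:
steam→water at 100 °C releases m L_v = 17.5×2260 = 39550; condensed water 100 °C→T: 73.15(T − 100); water warms: 199×4.18×(T − 26.9) = 831.82(T − 26.9); copper cup: 309×0.385×(T − 26.9) = 118.97(T − 26.9)
1023.9 T = 39550 + 7315 + 25576 = 72441
T ≈ 70.75 °C — below 100 °C, confirming all the steam condensed.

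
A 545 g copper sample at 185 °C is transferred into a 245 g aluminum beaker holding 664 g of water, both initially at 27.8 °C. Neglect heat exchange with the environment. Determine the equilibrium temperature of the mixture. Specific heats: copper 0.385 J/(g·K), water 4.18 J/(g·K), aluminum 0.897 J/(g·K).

T_f ≈ 38.1 °C

Let T be the final temperature. ΣQ_i = 0:
545*0.385*(T − 185) + 664*4.18*(T − 27.8) + 245*0.897*(T − 27.8) = 0
3205.1 T = 122087
T = 122087 / 3205.1 = 38.1 °C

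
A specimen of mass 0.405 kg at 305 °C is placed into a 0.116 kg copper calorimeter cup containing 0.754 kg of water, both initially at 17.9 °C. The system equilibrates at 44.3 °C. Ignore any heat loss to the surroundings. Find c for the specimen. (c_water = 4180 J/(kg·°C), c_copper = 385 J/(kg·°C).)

c ≈ 799 J/(kg·°C)

Conservation of energy gives ΣQ = 0:
0.405·c·(44.3 − 305) + 0.754·4180·(44.3 − 17.9) + 0.116·385·(44.3 − 17.9) = 0
-105.58 c = -84384
c = -84384/-105.58 ≈ 799.2 J/(kg·°C)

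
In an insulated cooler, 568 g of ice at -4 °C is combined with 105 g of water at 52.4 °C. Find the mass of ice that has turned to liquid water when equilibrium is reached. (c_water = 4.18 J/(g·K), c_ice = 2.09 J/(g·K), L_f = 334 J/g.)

m_melted ≈ 54.6 g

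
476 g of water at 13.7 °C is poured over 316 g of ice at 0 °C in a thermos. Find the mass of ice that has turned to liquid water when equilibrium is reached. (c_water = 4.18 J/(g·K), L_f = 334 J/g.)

m_melted ≈ 81.6 g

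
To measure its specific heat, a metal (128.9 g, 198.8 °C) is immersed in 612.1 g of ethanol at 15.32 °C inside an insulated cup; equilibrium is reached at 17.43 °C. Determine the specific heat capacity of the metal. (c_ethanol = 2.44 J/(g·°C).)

Conservation of energy gives ΣQ = 0:
128.9·c·(17.43 − 198.8) + 612.1·2.44·(17.43 − 15.32) = 0
-23379 c = -3151.3
c = -3151.3/-23379 ≈ 0.1348 J/(g·°C)

c ≈ 0.135 J/(g·°C)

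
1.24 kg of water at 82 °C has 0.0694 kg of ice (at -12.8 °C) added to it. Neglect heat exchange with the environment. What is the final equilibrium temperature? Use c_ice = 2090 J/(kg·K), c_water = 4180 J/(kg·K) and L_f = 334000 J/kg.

Setting the total heat transfer to zero:
warm ice to 0 °C: 0.0694×2090×(0 − (-12.8)) = 1856.6; fusion: m_ice L_f = 0.0694×334000 = 23180; meltwater 0→T: 0.0694×4180×T = 290.09 T; water: 5183.2(T − 82)
5473.3 T = 425022 − 25036 = 399986
T ≈ 73.08 °C — above 0 °C, consistent with complete melting.

T_f ≈ 73.1 °C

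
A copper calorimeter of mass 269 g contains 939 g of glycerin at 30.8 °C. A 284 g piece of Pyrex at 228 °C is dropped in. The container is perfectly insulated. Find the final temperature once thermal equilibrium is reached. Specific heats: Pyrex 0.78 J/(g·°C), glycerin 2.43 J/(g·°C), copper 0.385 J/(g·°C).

T_f ≈ 47.6 °C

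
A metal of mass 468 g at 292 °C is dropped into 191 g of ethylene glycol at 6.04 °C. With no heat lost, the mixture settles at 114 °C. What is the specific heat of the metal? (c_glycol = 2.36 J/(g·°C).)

Heat gained plus heat lost sum to zero:
468·c·(114 − 292) + 191·2.36·(114 − 6.04) = 0
-83304 c = -48664
c = -48664/-83304 ≈ 0.5842 J/(g·°C)

c ≈ 0.584 J/(g·°C)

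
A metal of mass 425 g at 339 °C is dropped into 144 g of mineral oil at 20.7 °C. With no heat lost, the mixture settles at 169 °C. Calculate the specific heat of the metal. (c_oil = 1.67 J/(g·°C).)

c ≈ 0.494 J/(g·°C)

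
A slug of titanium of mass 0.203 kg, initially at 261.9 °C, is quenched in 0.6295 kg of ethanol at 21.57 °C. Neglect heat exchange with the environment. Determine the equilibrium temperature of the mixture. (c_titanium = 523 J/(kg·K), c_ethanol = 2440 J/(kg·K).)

Energy conservation, ΣQ = 0:
0.203×523×(T − 261.9) + 0.6295×2440×(T − 21.57) = 0
106.17(T − 261.9) + 1536(T − 21.57) = 0
(106.17 + 1536) T = 106.17×261.9 + 1536×21.57
T = 60937 / 1642.1 = 37.1 °C

T_f ≈ 37.1 °C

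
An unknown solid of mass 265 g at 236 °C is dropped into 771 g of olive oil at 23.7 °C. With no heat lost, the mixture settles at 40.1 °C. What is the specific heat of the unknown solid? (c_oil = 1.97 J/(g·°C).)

Energy conservation, ΣQ = 0:
265×c×(40.1 − 236) + 771×1.97×(40.1 − 23.7) = 0
-51914 c = -24909
c = -24909/-51914 ≈ 0.4798 J/(g·°C)

c ≈ 0.48 J/(g·°C)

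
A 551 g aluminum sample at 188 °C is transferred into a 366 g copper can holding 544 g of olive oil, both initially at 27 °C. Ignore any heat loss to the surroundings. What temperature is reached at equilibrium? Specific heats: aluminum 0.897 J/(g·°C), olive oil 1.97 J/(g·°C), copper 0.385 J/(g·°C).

T_f ≈ 73.6 °C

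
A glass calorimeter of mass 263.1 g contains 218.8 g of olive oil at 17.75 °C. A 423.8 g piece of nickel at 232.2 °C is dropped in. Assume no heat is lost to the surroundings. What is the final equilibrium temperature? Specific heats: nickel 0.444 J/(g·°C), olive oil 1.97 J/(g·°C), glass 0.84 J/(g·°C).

T_f ≈ 65.8 °C

T_f is the heat-capacity-weighted average of the initial temperatures:
T_f = (188.17·232.2 + 431.04·17.75 + 221·17.75) / (188.17 + 431.04 + 221)
    = 55266 / 840.21 ≈ 65.78 °C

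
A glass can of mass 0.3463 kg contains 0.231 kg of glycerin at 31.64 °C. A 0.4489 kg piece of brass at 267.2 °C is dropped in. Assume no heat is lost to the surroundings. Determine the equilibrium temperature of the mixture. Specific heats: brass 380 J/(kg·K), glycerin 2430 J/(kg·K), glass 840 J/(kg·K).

T_f ≈ 70.9 °C

Conservation of energy gives ΣQ = 0:
0.4489·380·(T − 267.2) + 0.231·2430·(T − 31.64) + 0.3463·840·(T − 31.64) = 0
170.58(T − 267.2) + 561.33(T − 31.64) + 290.89(T − 31.64) = 0
(170.58 + 561.33 + 290.89) T = 170.58·267.2 + 561.33·31.64 + 290.89·31.64
T = 72544 / 1022.8 = 70.9 °C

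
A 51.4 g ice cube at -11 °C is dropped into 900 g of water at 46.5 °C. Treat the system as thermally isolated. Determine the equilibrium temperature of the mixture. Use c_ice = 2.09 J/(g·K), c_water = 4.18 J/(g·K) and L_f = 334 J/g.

T_f ≈ 39.4 °C

Sum of m c ΔT and latent-heat terms is zero:
ice -11→0 °C: 51.4×2.09×11 = 1181.7
  fusion: m_ice L_f = 51.4×334 = 17168
  warm the meltwater: 214.85 T
  water cools: 900×4.18×(T − 46.5) = 3762(T − 46.5)
3976.9 T = 174933 − 18349 = 156584
T ≈ 39.37 °C — above 0 °C, consistent with complete melting.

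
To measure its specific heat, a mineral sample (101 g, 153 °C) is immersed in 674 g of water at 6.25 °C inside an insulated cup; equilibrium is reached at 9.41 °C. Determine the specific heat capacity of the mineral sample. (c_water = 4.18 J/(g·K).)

c ≈ 0.614 J/(g·K)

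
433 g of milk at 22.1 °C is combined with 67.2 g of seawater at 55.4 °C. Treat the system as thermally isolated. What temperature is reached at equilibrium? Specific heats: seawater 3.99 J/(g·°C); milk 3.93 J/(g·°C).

T_f ≈ 26.6 °C

Heat gained plus heat lost sum to zero:
67.2·3.99·(T − 55.4) + 433·3.93·(T − 22.1) = 0
268.13(T − 55.4) + 1701.7(T − 22.1) = 0
(268.13 + 1701.7) T = 268.13·55.4 + 1701.7·22.1
T = 52462/1969.8 ≈ 26.63 °C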